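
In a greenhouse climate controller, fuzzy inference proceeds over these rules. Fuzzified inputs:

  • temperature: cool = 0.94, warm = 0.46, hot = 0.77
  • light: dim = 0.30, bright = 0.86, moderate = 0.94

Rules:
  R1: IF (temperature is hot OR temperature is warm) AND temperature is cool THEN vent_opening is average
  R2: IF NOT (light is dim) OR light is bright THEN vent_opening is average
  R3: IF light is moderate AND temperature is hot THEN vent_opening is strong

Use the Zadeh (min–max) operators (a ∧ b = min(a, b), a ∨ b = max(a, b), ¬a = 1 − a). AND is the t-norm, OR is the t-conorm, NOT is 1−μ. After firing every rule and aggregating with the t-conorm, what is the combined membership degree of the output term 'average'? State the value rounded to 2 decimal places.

R1: (hot=0.77 OR warm=0.46) = 0.77; AND[min(a, b)] with cool=0.94 → w = 0.77
R2: ¬dim=1−0.30=0.70, bright=0.86; OR[max(a, b)] → w = 0.86
R3: moderate=0.94, hot=0.77; AND[min(a, b)] → w = 0.77
Rules with consequent 'average': {R1, R2} → strengths 0.77, 0.86
Aggregate via t-conorm [max(a, b)]: 0.86

0.86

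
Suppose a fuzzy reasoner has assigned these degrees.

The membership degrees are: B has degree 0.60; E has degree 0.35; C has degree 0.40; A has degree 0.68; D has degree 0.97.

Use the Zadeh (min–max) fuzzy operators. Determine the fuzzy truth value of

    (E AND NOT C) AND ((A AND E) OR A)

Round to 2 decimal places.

0.35

NOT C = 1 − 0.40 = 0.60
E AND NOT C = min(a, b) on (0.35, 0.60) = 0.35
A AND E = min(a, b) on (0.68, 0.35) = 0.35
(A AND E) OR A = max(a, b) on (0.35, 0.68) = 0.68
(E AND NOT C) AND ((A AND E) OR A) = min(a, b) on (0.35, 0.68) = 0.35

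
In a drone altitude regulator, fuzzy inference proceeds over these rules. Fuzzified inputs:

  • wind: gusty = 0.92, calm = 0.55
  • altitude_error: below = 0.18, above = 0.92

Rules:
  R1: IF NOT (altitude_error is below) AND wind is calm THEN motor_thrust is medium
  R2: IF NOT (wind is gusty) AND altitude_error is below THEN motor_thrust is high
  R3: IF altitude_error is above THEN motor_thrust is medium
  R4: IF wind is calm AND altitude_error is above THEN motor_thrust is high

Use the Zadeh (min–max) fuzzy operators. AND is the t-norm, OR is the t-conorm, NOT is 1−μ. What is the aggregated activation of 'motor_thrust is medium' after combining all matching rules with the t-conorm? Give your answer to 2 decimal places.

0.92

R1: ¬below=1−0.18=0.82, calm=0.55; AND[min(a, b)] → w = 0.55
R2: ¬gusty=1−0.92=0.08, below=0.18; AND[min(a, b)] → w = 0.08
R3: above=0.92 → w = 0.92
R4: calm=0.55, above=0.92; AND[min(a, b)] → w = 0.55
Rules with consequent 'medium': {R1, R3} → strengths 0.55, 0.92
Aggregate via t-conorm [max(a, b)]: 0.92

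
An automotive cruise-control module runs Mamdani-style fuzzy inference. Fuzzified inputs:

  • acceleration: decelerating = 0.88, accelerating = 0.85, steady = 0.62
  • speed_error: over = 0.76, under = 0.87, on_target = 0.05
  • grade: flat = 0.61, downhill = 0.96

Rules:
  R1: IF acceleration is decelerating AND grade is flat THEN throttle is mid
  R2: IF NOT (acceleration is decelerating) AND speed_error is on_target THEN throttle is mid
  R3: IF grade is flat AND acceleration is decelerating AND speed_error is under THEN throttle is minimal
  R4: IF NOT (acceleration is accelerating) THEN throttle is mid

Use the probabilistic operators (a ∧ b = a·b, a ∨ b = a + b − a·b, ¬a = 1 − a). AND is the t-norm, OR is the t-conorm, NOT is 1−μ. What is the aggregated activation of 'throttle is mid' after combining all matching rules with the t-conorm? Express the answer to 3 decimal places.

0.609

R1: decelerating=0.88, flat=0.61; AND[a·b] → w = 0.5368
R2: ¬decelerating=1−0.88=0.12, on_target=0.05; AND[a·b] → w = 0.0060
R3: flat=0.61, decelerating=0.88, under=0.87; AND[a·b] → w = 0.4670
R4: ¬accelerating=1−0.85=0.15 → w = 0.1500
Rules with consequent 'mid': {R1, R2, R4} → strengths 0.5368, 0.0060, 0.1500
Aggregate via t-conorm [a + b − a·b]: 0.6086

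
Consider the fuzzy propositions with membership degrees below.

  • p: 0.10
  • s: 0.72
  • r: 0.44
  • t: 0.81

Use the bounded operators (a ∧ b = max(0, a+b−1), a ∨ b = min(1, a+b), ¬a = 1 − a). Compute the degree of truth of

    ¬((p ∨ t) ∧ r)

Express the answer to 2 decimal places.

p ∨ t = min(1, a+b) on (0.10, 0.81) = 0.91
(p ∨ t) ∧ r = max(0, a+b−1) on (0.91, 0.44) = 0.35
¬((p ∨ t) ∧ r) = 1 − 0.35 = 0.65

0.65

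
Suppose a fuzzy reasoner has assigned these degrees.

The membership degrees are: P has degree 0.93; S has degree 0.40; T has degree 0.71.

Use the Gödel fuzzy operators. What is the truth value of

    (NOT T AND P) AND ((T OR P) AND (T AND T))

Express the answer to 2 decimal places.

0.29

NOT T = 1 − 0.71 = 0.29
NOT T AND P = min(a, b) on (0.29, 0.93) = 0.29
T OR P = max(a, b) on (0.71, 0.93) = 0.93
T AND T = min(a, b) on (0.71, 0.71) = 0.71
(T OR P) AND (T AND T) = min(a, b) on (0.93, 0.71) = 0.71
(NOT T AND P) AND ((T OR P) AND (T AND T)) = min(a, b) on (0.29, 0.71) = 0.29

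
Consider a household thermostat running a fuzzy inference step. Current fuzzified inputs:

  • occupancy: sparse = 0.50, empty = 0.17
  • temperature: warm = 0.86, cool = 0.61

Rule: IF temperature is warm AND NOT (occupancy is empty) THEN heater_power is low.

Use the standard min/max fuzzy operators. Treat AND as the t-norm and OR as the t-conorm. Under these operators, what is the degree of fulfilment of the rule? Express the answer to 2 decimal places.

firing strength: warm=0.86, ¬empty=1−0.17=0.83; AND[min(a, b)] → w = 0.83

0.83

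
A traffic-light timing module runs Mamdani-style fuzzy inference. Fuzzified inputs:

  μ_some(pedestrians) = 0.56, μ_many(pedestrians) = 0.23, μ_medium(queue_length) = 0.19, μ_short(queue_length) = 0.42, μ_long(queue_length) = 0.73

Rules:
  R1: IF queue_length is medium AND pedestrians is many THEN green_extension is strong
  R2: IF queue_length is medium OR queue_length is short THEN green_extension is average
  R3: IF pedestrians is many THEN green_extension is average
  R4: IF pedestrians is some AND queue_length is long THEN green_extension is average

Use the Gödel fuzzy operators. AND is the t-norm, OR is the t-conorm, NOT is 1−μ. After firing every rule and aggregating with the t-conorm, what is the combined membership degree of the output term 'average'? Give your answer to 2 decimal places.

0.56

R1: medium=0.19, many=0.23; AND[min(a, b)] → w = 0.19
R2: medium=0.19, short=0.42; OR[max(a, b)] → w = 0.42
R3: many=0.23 → w = 0.23
R4: some=0.56, long=0.73; AND[min(a, b)] → w = 0.56
Rules with consequent 'average': {R2, R3, R4} → strengths 0.42, 0.23, 0.56
Aggregate via t-conorm [max(a, b)]: 0.56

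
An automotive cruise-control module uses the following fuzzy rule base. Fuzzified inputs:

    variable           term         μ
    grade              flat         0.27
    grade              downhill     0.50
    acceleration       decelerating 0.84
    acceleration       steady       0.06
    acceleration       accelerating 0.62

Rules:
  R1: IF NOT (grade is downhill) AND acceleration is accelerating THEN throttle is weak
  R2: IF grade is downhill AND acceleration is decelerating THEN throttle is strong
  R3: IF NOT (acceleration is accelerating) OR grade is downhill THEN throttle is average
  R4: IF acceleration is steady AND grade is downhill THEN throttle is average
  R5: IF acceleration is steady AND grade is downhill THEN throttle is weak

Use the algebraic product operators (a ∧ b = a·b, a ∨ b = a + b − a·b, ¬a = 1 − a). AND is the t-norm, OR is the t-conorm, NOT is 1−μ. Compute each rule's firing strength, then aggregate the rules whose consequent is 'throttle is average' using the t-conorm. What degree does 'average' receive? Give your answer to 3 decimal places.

R1: ¬downhill=1−0.50=0.50, accelerating=0.62; AND[a·b] → w = 0.3100
R2: downhill=0.50, decelerating=0.84; AND[a·b] → w = 0.4200
R3: ¬accelerating=1−0.62=0.38, downhill=0.50; OR[a + b − a·b] → w = 0.6900
R4: steady=0.06, downhill=0.50; AND[a·b] → w = 0.0300
R5: steady=0.06, downhill=0.50; AND[a·b] → w = 0.0300
Rules with consequent 'average': {R3, R4} → strengths 0.6900, 0.0300
Aggregate via t-conorm [a + b − a·b]: 0.6993

0.699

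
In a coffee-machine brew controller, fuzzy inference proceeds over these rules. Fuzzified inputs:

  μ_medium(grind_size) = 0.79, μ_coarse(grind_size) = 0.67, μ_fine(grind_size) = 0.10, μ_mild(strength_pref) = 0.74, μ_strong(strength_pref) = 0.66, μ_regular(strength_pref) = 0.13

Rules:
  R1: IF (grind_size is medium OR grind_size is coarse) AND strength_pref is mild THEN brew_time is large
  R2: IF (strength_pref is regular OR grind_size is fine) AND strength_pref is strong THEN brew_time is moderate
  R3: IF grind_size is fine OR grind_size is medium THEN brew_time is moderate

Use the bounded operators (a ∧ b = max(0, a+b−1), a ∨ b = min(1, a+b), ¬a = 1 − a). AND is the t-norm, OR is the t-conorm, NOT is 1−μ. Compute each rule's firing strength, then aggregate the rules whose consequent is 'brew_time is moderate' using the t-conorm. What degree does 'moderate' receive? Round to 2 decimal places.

0.89

R1: (medium=0.79 OR coarse=0.67) = 1.00; AND[max(0, a+b−1)] with mild=0.74 → w = 0.74
R2: (regular=0.13 OR fine=0.10) = 0.23; AND[max(0, a+b−1)] with strong=0.66 → w = 0.00
R3: fine=0.10, medium=0.79; OR[min(1, a+b)] → w = 0.89
Rules with consequent 'moderate': {R2, R3} → strengths 0.00, 0.89
Aggregate via t-conorm [min(1, a+b)]: 0.89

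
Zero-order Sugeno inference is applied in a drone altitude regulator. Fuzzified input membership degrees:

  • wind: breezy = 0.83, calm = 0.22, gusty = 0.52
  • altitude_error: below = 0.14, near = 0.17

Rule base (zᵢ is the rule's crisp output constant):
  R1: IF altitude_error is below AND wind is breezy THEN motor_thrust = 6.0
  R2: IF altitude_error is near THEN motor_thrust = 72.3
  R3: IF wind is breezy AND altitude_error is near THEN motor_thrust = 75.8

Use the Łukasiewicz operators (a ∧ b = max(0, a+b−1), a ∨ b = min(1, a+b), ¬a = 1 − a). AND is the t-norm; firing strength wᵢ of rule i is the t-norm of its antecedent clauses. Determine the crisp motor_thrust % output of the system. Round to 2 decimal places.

72.30

R1 (z=6.0): below=0.14, breezy=0.83; AND[max(0, a+b−1)] → w = 0.00
R2 (z=72.3): near=0.17 → w = 0.17
R3 (z=75.8): breezy=0.83, near=0.17; AND[max(0, a+b−1)] → w = 0.00
Weighted average = (0.00·6.0 + 0.17·72.3 + 0.00·75.8) / (0.00 + 0.17 + 0.00)
  = 12.2910 / 0.1700 = 72.30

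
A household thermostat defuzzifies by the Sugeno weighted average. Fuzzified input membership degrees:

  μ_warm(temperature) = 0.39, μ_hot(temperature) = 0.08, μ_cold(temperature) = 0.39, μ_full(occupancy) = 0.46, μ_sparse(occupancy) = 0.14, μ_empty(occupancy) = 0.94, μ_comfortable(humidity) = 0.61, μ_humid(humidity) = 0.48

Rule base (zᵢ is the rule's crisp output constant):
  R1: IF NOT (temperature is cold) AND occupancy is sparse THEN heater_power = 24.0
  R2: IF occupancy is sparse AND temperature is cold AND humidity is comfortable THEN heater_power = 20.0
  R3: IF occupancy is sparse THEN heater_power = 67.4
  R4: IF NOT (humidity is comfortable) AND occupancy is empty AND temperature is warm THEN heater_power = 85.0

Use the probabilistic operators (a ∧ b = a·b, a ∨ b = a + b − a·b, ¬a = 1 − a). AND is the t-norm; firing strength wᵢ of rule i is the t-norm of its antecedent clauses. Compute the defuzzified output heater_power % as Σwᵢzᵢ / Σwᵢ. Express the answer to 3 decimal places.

60.507

R1 (z=24.0): ¬cold=1−0.39=0.61, sparse=0.14; AND[a·b] → w = 0.0854
R2 (z=20.0): sparse=0.14, cold=0.39, comfortable=0.61; AND[a·b] → w = 0.0333
R3 (z=67.4): sparse=0.14 → w = 0.1400
R4 (z=85.0): ¬comfortable=1−0.61=0.39, empty=0.94, warm=0.39; AND[a·b] → w = 0.1430
Weighted average = (0.0854·24.0 + 0.0333·20.0 + 0.1400·67.4 + 0.1430·85.0) / (0.0854 + 0.0333 + 0.1400 + 0.1430)
  = 24.3045 / 0.4017 = 60.507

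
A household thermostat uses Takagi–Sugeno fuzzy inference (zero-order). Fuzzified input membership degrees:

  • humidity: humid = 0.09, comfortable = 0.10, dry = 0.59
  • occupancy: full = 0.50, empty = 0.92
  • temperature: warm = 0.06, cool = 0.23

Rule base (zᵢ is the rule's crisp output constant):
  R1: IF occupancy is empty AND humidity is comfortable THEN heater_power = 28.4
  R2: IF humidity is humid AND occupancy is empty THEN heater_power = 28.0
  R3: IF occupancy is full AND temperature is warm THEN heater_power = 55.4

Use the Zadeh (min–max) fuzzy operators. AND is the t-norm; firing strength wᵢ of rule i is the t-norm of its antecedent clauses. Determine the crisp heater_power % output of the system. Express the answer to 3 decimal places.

34.736

R1 (z=28.4): empty=0.92, comfortable=0.10; AND[min(a, b)] → w = 0.10
R2 (z=28.0): humid=0.09, empty=0.92; AND[min(a, b)] → w = 0.09
R3 (z=55.4): full=0.50, warm=0.06; AND[min(a, b)] → w = 0.06
Weighted average = (0.10·28.4 + 0.09·28.0 + 0.06·55.4) / (0.10 + 0.09 + 0.06)
  = 8.6840 / 0.2500 = 34.736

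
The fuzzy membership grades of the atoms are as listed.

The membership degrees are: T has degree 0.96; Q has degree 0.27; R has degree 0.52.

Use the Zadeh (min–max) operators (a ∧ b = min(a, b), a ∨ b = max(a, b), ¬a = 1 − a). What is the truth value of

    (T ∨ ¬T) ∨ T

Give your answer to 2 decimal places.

¬T = 1 − 0.96 = 0.04
T ∨ ¬T = max(a, b) on (0.96, 0.04) = 0.96
(T ∨ ¬T) ∨ T = max(a, b) on (0.96, 0.96) = 0.96

0.96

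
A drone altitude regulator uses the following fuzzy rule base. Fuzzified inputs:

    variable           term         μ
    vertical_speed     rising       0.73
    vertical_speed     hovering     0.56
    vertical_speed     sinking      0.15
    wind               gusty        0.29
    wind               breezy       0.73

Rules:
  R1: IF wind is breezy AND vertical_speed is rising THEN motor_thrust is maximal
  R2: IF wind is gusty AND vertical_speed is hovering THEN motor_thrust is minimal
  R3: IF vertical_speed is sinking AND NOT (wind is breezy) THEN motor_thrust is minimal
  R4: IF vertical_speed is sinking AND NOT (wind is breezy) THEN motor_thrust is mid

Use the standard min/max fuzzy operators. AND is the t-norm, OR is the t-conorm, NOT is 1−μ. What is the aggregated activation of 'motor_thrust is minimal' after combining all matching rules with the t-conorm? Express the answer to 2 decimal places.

R1: breezy=0.73, rising=0.73; AND[min(a, b)] → w = 0.73
R2: gusty=0.29, hovering=0.56; AND[min(a, b)] → w = 0.29
R3: sinking=0.15, ¬breezy=1−0.73=0.27; AND[min(a, b)] → w = 0.15
R4: sinking=0.15, ¬breezy=1−0.73=0.27; AND[min(a, b)] → w = 0.15
Rules with consequent 'minimal': {R2, R3} → strengths 0.29, 0.15
Aggregate via t-conorm [max(a, b)]: 0.29

0.29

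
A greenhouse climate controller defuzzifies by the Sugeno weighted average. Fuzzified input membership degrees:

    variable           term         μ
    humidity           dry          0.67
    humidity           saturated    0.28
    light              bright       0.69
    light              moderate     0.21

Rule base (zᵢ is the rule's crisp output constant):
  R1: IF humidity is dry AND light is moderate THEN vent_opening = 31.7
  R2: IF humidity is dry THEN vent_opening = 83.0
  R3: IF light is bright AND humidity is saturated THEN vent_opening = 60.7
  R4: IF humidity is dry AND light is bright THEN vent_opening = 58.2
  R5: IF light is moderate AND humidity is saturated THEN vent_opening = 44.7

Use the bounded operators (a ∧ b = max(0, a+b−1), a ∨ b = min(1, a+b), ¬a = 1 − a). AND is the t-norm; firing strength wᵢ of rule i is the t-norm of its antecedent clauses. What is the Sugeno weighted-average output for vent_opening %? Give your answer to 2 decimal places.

74.33

R1 (z=31.7): dry=0.67, moderate=0.21; AND[max(0, a+b−1)] → w = 0.00
R2 (z=83.0): dry=0.67 → w = 0.67
R3 (z=60.7): bright=0.69, saturated=0.28; AND[max(0, a+b−1)] → w = 0.00
R4 (z=58.2): dry=0.67, bright=0.69; AND[max(0, a+b−1)] → w = 0.36
R5 (z=44.7): moderate=0.21, saturated=0.28; AND[max(0, a+b−1)] → w = 0.00
Weighted average = (0.00·31.7 + 0.67·83.0 + 0.00·60.7 + 0.36·58.2 + 0.00·44.7) / (0.00 + 0.67 + 0.00 + 0.36 + 0.00)
  = 76.5620 / 1.0300 = 74.33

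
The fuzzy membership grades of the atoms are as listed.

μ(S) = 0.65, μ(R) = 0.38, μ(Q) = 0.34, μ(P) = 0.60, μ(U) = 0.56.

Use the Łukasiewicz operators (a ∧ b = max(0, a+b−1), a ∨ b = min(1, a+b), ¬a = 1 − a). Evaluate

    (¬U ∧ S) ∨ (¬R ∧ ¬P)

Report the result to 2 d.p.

0.11

¬U = 1 − 0.56 = 0.44
¬U ∧ S = max(0, a+b−1) on (0.44, 0.65) = 0.09
¬R = 1 − 0.38 = 0.62
¬P = 1 − 0.60 = 0.40
¬R ∧ ¬P = max(0, a+b−1) on (0.62, 0.40) = 0.02
(¬U ∧ S) ∨ (¬R ∧ ¬P) = min(1, a+b) on (0.09, 0.02) = 0.11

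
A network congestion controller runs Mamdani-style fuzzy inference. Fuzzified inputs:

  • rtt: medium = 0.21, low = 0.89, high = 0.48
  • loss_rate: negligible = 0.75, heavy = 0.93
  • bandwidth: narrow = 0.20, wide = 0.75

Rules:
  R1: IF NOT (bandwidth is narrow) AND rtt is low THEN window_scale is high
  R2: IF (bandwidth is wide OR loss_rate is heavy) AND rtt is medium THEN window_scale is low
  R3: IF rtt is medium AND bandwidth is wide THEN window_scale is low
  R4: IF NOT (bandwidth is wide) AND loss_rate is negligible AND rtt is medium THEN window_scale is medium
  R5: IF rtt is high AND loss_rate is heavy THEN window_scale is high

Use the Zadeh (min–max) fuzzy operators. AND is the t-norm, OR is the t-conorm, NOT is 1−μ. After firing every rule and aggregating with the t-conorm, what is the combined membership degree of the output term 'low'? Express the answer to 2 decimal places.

R1: ¬narrow=1−0.20=0.80, low=0.89; AND[min(a, b)] → w = 0.80
R2: (wide=0.75 OR heavy=0.93) = 0.93; AND[min(a, b)] with medium=0.21 → w = 0.21
R3: medium=0.21, wide=0.75; AND[min(a, b)] → w = 0.21
R4: ¬wide=1−0.75=0.25, negligible=0.75, medium=0.21; AND[min(a, b)] → w = 0.21
R5: high=0.48, heavy=0.93; AND[min(a, b)] → w = 0.48
Rules with consequent 'low': {R2, R3} → strengths 0.21, 0.21
Aggregate via t-conorm [max(a, b)]: 0.21

0.21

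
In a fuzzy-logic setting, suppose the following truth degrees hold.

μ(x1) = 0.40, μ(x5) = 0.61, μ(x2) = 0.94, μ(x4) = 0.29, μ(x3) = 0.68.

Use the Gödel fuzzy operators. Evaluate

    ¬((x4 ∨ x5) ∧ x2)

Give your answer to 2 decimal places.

0.39

x4 ∨ x5 = max(a, b) on (0.29, 0.61) = 0.61
(x4 ∨ x5) ∧ x2 = min(a, b) on (0.61, 0.94) = 0.61
¬((x4 ∨ x5) ∧ x2) = 1 − 0.61 = 0.39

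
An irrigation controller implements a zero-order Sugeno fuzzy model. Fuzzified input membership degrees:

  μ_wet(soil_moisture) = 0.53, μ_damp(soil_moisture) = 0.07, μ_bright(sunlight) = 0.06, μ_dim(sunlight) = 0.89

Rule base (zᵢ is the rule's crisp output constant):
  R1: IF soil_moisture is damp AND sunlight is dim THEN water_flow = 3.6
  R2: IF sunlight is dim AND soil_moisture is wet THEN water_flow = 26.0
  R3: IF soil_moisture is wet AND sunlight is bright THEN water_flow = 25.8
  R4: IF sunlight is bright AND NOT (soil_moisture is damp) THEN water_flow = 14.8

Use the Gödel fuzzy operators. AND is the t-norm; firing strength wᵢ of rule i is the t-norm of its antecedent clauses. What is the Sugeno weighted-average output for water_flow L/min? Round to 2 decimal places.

R1 (z=3.6): damp=0.07, dim=0.89; AND[min(a, b)] → w = 0.07
R2 (z=26.0): dim=0.89, wet=0.53; AND[min(a, b)] → w = 0.53
R3 (z=25.8): wet=0.53, bright=0.06; AND[min(a, b)] → w = 0.06
R4 (z=14.8): bright=0.06, ¬damp=1−0.07=0.93; AND[min(a, b)] → w = 0.06
Weighted average = (0.07·3.6 + 0.53·26.0 + 0.06·25.8 + 0.06·14.8) / (0.07 + 0.53 + 0.06 + 0.06)
  = 16.4680 / 0.7200 = 22.87

22.87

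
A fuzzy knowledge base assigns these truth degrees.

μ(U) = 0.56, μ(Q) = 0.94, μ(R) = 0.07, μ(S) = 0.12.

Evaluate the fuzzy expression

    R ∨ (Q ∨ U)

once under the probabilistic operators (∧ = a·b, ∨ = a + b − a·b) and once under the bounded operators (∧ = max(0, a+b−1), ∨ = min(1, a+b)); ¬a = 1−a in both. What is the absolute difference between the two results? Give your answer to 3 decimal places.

0.025

Under probabilistic:
  Q ∨ U = a + b − a·b on (0.9400, 0.5600) = 0.9736
  R ∨ (Q ∨ U) = a + b − a·b on (0.0700, 0.9736) = 0.9754
  → value = 0.9754
Under bounded:
  Q ∨ U = min(1, a+b) on (0.94, 0.56) = 1.00
  R ∨ (Q ∨ U) = min(1, a+b) on (0.07, 1.00) = 1.00
  → value = 1.0000
|0.9754 − 1.0000| = 0.025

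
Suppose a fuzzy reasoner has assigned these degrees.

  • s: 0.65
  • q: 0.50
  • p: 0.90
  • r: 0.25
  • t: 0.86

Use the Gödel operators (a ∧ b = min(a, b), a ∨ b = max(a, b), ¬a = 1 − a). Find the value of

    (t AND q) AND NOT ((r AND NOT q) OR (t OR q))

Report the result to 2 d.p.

t AND q = min(a, b) on (0.86, 0.50) = 0.50
NOT q = 1 − 0.50 = 0.50
r AND NOT q = min(a, b) on (0.25, 0.50) = 0.25
t OR q = max(a, b) on (0.86, 0.50) = 0.86
(r AND NOT q) OR (t OR q) = max(a, b) on (0.25, 0.86) = 0.86
NOT ((r AND NOT q) OR (t OR q)) = 1 − 0.86 = 0.14
(t AND q) AND NOT ((r AND NOT q) OR (t OR q)) = min(a, b) on (0.50, 0.14) = 0.14

0.14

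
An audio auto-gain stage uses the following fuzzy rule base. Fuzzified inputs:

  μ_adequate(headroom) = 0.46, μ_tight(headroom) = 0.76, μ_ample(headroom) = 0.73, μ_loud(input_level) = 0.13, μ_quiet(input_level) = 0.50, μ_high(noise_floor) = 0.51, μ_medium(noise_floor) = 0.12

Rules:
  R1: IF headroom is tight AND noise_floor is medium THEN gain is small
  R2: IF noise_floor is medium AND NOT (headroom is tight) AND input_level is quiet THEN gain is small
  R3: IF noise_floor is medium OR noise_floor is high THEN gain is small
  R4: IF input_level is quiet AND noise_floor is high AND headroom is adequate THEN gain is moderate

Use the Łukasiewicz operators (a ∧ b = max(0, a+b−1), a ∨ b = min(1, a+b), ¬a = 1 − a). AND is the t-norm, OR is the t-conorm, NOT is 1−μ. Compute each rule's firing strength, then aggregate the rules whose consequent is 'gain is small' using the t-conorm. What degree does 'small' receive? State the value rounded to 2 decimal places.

R1: tight=0.76, medium=0.12; AND[max(0, a+b−1)] → w = 0.00
R2: medium=0.12, ¬tight=1−0.76=0.24, quiet=0.50; AND[max(0, a+b−1)] → w = 0.00
R3: medium=0.12, high=0.51; OR[min(1, a+b)] → w = 0.63
R4: quiet=0.50, high=0.51, adequate=0.46; AND[max(0, a+b−1)] → w = 0.00
Rules with consequent 'small': {R1, R2, R3} → strengths 0.00, 0.00, 0.63
Aggregate via t-conorm [min(1, a+b)]: 0.63

0.63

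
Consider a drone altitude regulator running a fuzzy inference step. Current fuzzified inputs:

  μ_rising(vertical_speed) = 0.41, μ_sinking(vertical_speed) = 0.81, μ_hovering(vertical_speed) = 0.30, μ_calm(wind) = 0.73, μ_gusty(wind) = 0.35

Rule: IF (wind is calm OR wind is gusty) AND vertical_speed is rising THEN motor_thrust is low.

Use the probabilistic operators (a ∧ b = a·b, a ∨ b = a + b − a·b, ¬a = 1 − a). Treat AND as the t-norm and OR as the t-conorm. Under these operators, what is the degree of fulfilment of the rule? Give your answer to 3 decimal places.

firing strength: (calm=0.73 OR gusty=0.35) = 0.8245; AND[a·b] with rising=0.41 → w = 0.3380

0.338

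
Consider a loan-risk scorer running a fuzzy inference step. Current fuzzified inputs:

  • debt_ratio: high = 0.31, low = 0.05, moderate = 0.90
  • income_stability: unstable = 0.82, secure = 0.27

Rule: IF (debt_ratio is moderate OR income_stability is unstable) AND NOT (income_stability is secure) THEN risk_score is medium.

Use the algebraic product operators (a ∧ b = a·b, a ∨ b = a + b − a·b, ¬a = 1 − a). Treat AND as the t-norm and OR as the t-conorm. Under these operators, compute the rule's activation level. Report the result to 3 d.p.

firing strength: (moderate=0.90 OR unstable=0.82) = 0.9820; AND[a·b] with ¬secure=1−0.27=0.73 → w = 0.7169

0.717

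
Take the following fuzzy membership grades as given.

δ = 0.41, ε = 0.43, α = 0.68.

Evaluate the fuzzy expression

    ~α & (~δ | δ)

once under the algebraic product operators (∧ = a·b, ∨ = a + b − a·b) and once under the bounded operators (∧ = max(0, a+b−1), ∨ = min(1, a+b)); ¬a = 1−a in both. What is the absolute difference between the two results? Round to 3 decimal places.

Under algebraic product:
  ~α = 1 − 0.6800 = 0.3200
  ~δ = 1 − 0.4100 = 0.5900
  ~δ | δ = a + b − a·b on (0.5900, 0.4100) = 0.7581
  ~α & (~δ | δ) = a·b on (0.3200, 0.7581) = 0.2426
  → value = 0.2426
Under bounded:
  ~α = 1 − 0.68 = 0.32
  ~δ = 1 − 0.41 = 0.59
  ~δ | δ = min(1, a+b) on (0.59, 0.41) = 1.00
  ~α & (~δ | δ) = max(0, a+b−1) on (0.32, 1.00) = 0.32
  → value = 0.3200
|0.2426 − 0.3200| = 0.077

0.077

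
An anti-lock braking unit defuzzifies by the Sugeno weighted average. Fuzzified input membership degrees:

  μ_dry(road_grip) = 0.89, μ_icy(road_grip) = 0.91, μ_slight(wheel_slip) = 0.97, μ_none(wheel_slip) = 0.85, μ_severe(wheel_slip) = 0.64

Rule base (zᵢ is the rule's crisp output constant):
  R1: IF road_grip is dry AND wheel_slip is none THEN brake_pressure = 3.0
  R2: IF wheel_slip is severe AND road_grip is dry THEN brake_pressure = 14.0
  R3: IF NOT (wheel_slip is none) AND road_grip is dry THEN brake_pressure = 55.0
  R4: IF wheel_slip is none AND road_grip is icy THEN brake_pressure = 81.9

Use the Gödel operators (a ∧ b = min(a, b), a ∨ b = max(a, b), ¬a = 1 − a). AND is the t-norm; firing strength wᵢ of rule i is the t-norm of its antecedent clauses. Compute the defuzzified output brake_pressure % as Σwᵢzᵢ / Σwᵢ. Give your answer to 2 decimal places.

35.89

R1 (z=3.0): dry=0.89, none=0.85; AND[min(a, b)] → w = 0.85
R2 (z=14.0): severe=0.64, dry=0.89; AND[min(a, b)] → w = 0.64
R3 (z=55.0): ¬none=1−0.85=0.15, dry=0.89; AND[min(a, b)] → w = 0.15
R4 (z=81.9): none=0.85, icy=0.91; AND[min(a, b)] → w = 0.85
Weighted average = (0.85·3.0 + 0.64·14.0 + 0.15·55.0 + 0.85·81.9) / (0.85 + 0.64 + 0.15 + 0.85)
  = 89.3750 / 2.4900 = 35.89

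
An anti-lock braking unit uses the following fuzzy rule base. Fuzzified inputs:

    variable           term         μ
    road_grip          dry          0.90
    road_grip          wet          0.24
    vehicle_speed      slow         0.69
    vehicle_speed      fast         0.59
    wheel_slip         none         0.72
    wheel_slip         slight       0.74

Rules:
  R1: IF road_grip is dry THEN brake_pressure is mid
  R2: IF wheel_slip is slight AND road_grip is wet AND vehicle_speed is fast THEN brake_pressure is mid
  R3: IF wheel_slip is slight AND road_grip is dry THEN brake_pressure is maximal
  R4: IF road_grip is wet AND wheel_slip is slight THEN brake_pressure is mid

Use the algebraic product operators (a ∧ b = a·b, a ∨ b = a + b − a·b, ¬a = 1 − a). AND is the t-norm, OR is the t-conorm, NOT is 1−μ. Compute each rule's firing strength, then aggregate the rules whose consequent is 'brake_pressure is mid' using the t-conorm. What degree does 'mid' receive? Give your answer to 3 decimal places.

R1: dry=0.90 → w = 0.9000
R2: slight=0.74, wet=0.24, fast=0.59; AND[a·b] → w = 0.1048
R3: slight=0.74, dry=0.90; AND[a·b] → w = 0.6660
R4: wet=0.24, slight=0.74; AND[a·b] → w = 0.1776
Rules with consequent 'mid': {R1, R2, R4} → strengths 0.9000, 0.1048, 0.1776
Aggregate via t-conorm [a + b − a·b]: 0.9264

0.926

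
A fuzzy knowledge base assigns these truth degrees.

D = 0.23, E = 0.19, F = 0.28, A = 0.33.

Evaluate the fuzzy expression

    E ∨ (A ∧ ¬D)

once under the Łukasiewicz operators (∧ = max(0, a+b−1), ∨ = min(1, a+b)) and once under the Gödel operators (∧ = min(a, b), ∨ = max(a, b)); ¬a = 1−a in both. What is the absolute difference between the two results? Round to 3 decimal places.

0.040

Under Łukasiewicz:
  ¬D = 1 − 0.23 = 0.77
  A ∧ ¬D = max(0, a+b−1) on (0.33, 0.77) = 0.10
  E ∨ (A ∧ ¬D) = min(1, a+b) on (0.19, 0.10) = 0.29
  → value = 0.2900
Under Gödel:
  ¬D = 1 − 0.23 = 0.77
  A ∧ ¬D = min(a, b) on (0.33, 0.77) = 0.33
  E ∨ (A ∧ ¬D) = max(a, b) on (0.19, 0.33) = 0.33
  → value = 0.3300
|0.2900 − 0.3300| = 0.040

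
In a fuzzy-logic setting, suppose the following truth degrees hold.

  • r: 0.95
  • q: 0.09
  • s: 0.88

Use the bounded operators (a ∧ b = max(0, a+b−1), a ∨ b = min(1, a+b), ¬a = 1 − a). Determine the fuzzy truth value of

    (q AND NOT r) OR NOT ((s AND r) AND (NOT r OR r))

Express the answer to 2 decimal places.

0.17

NOT r = 1 − 0.95 = 0.05
q AND NOT r = max(0, a+b−1) on (0.09, 0.05) = 0.00
s AND r = max(0, a+b−1) on (0.88, 0.95) = 0.83
NOT r = 1 − 0.95 = 0.05
NOT r OR r = min(1, a+b) on (0.05, 0.95) = 1.00
(s AND r) AND (NOT r OR r) = max(0, a+b−1) on (0.83, 1.00) = 0.83
NOT ((s AND r) AND (NOT r OR r)) = 1 − 0.83 = 0.17
(q AND NOT r) OR NOT ((s AND r) AND (NOT r OR r)) = min(1, a+b) on (0.00, 0.17) = 0.17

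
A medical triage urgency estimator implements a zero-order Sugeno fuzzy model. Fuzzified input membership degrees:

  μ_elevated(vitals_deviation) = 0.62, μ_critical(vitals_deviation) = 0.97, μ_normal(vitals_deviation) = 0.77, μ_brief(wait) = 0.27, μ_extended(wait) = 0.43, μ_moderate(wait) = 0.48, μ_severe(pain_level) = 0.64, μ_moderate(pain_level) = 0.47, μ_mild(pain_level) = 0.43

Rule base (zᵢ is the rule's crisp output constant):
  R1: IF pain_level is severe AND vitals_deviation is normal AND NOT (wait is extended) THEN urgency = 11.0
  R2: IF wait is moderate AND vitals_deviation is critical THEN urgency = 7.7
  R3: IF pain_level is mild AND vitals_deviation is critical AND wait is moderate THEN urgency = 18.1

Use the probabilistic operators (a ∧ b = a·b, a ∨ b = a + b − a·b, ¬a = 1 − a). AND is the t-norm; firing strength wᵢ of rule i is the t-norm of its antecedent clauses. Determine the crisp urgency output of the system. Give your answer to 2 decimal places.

R1 (z=11.0): severe=0.64, normal=0.77, ¬extended=1−0.43=0.57; AND[a·b] → w = 0.2809
R2 (z=7.7): moderate=0.48, critical=0.97; AND[a·b] → w = 0.4656
R3 (z=18.1): mild=0.43, critical=0.97, moderate=0.48; AND[a·b] → w = 0.2002
Weighted average = (0.2809·11.0 + 0.4656·7.7 + 0.2002·18.1) / (0.2809 + 0.4656 + 0.2002)
  = 10.2987 / 0.9467 = 10.88

10.88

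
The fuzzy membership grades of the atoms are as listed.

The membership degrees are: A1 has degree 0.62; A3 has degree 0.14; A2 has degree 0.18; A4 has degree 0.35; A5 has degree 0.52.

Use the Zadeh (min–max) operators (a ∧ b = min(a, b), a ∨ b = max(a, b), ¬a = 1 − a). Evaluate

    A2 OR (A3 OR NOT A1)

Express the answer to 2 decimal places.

NOT A1 = 1 − 0.62 = 0.38
A3 OR NOT A1 = max(a, b) on (0.14, 0.38) = 0.38
A2 OR (A3 OR NOT A1) = max(a, b) on (0.18, 0.38) = 0.38

0.38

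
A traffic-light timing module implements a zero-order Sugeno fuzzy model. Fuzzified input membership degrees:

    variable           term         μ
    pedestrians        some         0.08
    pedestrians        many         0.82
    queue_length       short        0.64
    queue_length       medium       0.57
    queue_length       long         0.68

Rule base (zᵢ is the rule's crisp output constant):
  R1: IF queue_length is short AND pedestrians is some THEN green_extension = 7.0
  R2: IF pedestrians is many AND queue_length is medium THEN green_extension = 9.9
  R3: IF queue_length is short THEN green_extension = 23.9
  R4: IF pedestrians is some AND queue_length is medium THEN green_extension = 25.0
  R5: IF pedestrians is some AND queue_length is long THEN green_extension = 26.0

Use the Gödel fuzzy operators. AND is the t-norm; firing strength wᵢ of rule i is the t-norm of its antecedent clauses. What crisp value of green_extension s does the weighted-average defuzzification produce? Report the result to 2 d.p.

R1 (z=7.0): short=0.64, some=0.08; AND[min(a, b)] → w = 0.08
R2 (z=9.9): many=0.82, medium=0.57; AND[min(a, b)] → w = 0.57
R3 (z=23.9): short=0.64 → w = 0.64
R4 (z=25.0): some=0.08, medium=0.57; AND[min(a, b)] → w = 0.08
R5 (z=26.0): some=0.08, long=0.68; AND[min(a, b)] → w = 0.08
Weighted average = (0.08·7.0 + 0.57·9.9 + 0.64·23.9 + 0.08·25.0 + 0.08·26.0) / (0.08 + 0.57 + 0.64 + 0.08 + 0.08)
  = 25.5790 / 1.4500 = 17.64

17.64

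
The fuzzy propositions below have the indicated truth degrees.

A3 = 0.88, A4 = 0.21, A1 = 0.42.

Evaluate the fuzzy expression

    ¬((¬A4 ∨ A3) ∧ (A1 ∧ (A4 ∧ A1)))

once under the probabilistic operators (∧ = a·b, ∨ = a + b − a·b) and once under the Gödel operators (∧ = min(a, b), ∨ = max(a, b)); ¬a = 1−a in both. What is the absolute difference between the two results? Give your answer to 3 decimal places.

Under probabilistic:
  ¬A4 = 1 − 0.2100 = 0.7900
  ¬A4 ∨ A3 = a + b − a·b on (0.7900, 0.8800) = 0.9748
  A4 ∧ A1 = a·b on (0.2100, 0.4200) = 0.0882
  A1 ∧ (A4 ∧ A1) = a·b on (0.4200, 0.0882) = 0.0370
  (¬A4 ∨ A3) ∧ (A1 ∧ (A4 ∧ A1)) = a·b on (0.9748, 0.0370) = 0.0361
  ¬((¬A4 ∨ A3) ∧ (A1 ∧ (A4 ∧ A1))) = 1 − 0.0361 = 0.9639
  → value = 0.9639
Under Gödel:
  ¬A4 = 1 − 0.21 = 0.79
  ¬A4 ∨ A3 = max(a, b) on (0.79, 0.88) = 0.88
  A4 ∧ A1 = min(a, b) on (0.21, 0.42) = 0.21
  A1 ∧ (A4 ∧ A1) = min(a, b) on (0.42, 0.21) = 0.21
  (¬A4 ∨ A3) ∧ (A1 ∧ (A4 ∧ A1)) = min(a, b) on (0.88, 0.21) = 0.21
  ¬((¬A4 ∨ A3) ∧ (A1 ∧ (A4 ∧ A1))) = 1 − 0.21 = 0.79
  → value = 0.7900
|0.9639 − 0.7900| = 0.174

0.174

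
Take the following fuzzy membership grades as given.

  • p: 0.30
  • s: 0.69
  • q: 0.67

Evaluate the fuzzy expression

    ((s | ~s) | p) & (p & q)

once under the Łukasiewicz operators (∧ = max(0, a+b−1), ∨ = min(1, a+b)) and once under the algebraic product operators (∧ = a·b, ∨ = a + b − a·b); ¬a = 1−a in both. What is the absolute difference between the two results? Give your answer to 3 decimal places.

Under Łukasiewicz:
  ~s = 1 − 0.69 = 0.31
  s | ~s = min(1, a+b) on (0.69, 0.31) = 1.00
  (s | ~s) | p = min(1, a+b) on (1.00, 0.30) = 1.00
  p & q = max(0, a+b−1) on (0.30, 0.67) = 0.00
  ((s | ~s) | p) & (p & q) = max(0, a+b−1) on (1.00, 0.00) = 0.00
  → value = 0.0000
Under algebraic product:
  ~s = 1 − 0.6900 = 0.3100
  s | ~s = a + b − a·b on (0.6900, 0.3100) = 0.7861
  (s | ~s) | p = a + b − a·b on (0.7861, 0.3000) = 0.8503
  p & q = a·b on (0.3000, 0.6700) = 0.2010
  ((s | ~s) | p) & (p & q) = a·b on (0.8503, 0.2010) = 0.1709
  → value = 0.1709
|0.0000 − 0.1709| = 0.171

0.171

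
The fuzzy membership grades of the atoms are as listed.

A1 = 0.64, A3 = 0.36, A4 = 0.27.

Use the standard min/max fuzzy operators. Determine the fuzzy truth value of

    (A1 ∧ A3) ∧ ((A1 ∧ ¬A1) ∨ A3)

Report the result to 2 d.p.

A1 ∧ A3 = min(a, b) on (0.64, 0.36) = 0.36
¬A1 = 1 − 0.64 = 0.36
A1 ∧ ¬A1 = min(a, b) on (0.64, 0.36) = 0.36
(A1 ∧ ¬A1) ∨ A3 = max(a, b) on (0.36, 0.36) = 0.36
(A1 ∧ A3) ∧ ((A1 ∧ ¬A1) ∨ A3) = min(a, b) on (0.36, 0.36) = 0.36

0.36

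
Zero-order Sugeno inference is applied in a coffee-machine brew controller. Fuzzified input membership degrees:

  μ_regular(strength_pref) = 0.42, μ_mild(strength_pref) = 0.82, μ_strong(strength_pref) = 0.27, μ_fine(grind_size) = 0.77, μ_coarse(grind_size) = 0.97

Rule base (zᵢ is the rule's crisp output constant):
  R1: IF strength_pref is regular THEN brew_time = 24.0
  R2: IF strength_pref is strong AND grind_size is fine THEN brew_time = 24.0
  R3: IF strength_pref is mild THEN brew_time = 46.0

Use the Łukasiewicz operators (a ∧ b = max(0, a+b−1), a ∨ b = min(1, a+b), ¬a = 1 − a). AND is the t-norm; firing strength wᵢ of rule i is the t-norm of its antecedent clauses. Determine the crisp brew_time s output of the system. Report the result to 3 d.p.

38.094

R1 (z=24.0): regular=0.42 → w = 0.42
R2 (z=24.0): strong=0.27, fine=0.77; AND[max(0, a+b−1)] → w = 0.04
R3 (z=46.0): mild=0.82 → w = 0.82
Weighted average = (0.42·24.0 + 0.04·24.0 + 0.82·46.0) / (0.42 + 0.04 + 0.82)
  = 48.7600 / 1.2800 = 38.094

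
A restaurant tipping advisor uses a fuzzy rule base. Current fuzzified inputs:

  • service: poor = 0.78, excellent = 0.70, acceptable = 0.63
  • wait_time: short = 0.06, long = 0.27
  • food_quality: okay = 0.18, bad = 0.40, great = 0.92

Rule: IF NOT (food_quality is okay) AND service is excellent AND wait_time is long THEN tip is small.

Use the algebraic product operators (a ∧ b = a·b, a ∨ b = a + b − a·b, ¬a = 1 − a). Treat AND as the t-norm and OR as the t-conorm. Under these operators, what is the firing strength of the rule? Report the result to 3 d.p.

firing strength: ¬okay=1−0.18=0.82, excellent=0.70, long=0.27; AND[a·b] → w = 0.1550

0.155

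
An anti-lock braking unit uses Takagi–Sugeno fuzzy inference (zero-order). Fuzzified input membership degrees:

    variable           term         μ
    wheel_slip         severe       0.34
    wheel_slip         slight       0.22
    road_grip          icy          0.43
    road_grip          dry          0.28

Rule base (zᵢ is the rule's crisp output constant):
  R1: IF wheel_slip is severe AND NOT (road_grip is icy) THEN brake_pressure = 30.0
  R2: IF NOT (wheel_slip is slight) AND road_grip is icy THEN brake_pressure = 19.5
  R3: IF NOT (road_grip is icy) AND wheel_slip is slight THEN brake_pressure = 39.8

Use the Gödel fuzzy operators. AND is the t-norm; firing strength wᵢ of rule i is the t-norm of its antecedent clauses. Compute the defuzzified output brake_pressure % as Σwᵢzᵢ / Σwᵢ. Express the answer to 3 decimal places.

R1 (z=30.0): severe=0.34, ¬icy=1−0.43=0.57; AND[min(a, b)] → w = 0.34
R2 (z=19.5): ¬slight=1−0.22=0.78, icy=0.43; AND[min(a, b)] → w = 0.43
R3 (z=39.8): ¬icy=1−0.43=0.57, slight=0.22; AND[min(a, b)] → w = 0.22
Weighted average = (0.34·30.0 + 0.43·19.5 + 0.22·39.8) / (0.34 + 0.43 + 0.22)
  = 27.3410 / 0.9900 = 27.617

27.617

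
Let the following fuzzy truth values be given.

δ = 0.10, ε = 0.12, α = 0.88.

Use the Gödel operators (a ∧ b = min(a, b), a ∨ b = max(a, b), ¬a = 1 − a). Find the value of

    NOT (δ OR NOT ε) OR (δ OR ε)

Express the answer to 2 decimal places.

0.12

NOT ε = 1 − 0.12 = 0.88
δ OR NOT ε = max(a, b) on (0.10, 0.88) = 0.88
NOT (δ OR NOT ε) = 1 − 0.88 = 0.12
δ OR ε = max(a, b) on (0.10, 0.12) = 0.12
NOT (δ OR NOT ε) OR (δ OR ε) = max(a, b) on (0.12, 0.12) = 0.12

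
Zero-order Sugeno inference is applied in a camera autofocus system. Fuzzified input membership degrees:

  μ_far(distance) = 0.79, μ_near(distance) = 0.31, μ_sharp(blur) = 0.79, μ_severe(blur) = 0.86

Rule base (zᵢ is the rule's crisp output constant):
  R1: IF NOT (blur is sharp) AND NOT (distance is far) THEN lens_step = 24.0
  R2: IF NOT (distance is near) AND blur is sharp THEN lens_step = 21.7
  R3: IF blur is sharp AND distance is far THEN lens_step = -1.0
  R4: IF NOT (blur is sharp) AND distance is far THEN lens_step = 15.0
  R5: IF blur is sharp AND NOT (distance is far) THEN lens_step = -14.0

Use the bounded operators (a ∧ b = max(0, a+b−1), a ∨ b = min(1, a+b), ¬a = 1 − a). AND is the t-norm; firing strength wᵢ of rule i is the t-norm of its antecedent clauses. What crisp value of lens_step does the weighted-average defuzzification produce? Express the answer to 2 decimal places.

9.28

R1 (z=24.0): ¬sharp=1−0.79=0.21, ¬far=1−0.79=0.21; AND[max(0, a+b−1)] → w = 0.00
R2 (z=21.7): ¬near=1−0.31=0.69, sharp=0.79; AND[max(0, a+b−1)] → w = 0.48
R3 (z=-1.0): sharp=0.79, far=0.79; AND[max(0, a+b−1)] → w = 0.58
R4 (z=15.0): ¬sharp=1−0.79=0.21, far=0.79; AND[max(0, a+b−1)] → w = 0.00
R5 (z=-14.0): sharp=0.79, ¬far=1−0.79=0.21; AND[max(0, a+b−1)] → w = 0.00
Weighted average = (0.00·24.0 + 0.48·21.7 + 0.58·-1.0 + 0.00·15.0 + 0.00·-14.0) / (0.00 + 0.48 + 0.58 + 0.00 + 0.00)
  = 9.8360 / 1.0600 = 9.28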